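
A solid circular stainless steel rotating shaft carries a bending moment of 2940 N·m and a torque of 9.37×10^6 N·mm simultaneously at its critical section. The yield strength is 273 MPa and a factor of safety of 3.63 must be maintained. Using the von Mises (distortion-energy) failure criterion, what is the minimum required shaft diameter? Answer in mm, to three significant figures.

d = 105 mm

σ_allow = σ_y/n = 273/3.63 = 75.21 MPa.
For a solid shaft σ_b = 32M/(πd³) and τ = 16T/(πd³), so the von Mises stress is σ' = (16/πd³)·√(4M²+3T²).
√(4M²+3T²) = √(4×(2.940×10^6)² + 3×(9.370×10^6)²) = 1.726×10^7 N·mm.
d³ = 16×1.726×10^7/(π×75.21) = 1.169×10^6 mm³.
d = 105.3 mm.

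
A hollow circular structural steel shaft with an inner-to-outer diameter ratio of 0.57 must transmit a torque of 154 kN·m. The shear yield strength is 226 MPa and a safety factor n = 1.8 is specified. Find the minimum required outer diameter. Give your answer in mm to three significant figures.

τ_allow = 226/1.8 = 125.6 MPa.
For a hollow shaft τ = 16T/[πd_o³(1−k⁴)] with k = 0.57, so 1−k⁴ = 0.8944.
d_o³ = 16T/[π τ_allow (1−k⁴)] = 16×1.5400×10^8/(π×125.6×0.8944) = 6.984×10^6 mm³.
d_o = 191.1 mm.

d_o = 191 mm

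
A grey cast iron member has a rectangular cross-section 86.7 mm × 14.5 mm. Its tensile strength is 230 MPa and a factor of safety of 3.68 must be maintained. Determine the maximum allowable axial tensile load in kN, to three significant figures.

F_allow = 78.6 kN

σ_allow = 230/3.68 = 62.50 MPa.
A = 86.7×14.5 = 1257 mm².
F_allow = σ_allow × A = 62.50×1257 = 78570 N.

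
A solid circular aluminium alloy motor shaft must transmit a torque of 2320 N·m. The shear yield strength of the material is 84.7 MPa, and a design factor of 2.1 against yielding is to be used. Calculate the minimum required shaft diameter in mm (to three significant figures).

d = 66.4 mm

Allowable shear stress τ_allow = 84.7/2.1 = 40.33 MPa.
For a solid shaft τ = 16T/(πd³), so d³ = 16T/(π τ_allow) = 16×2320000/(π×40.33) = 293000 mm³.
d = (293000)^(1/3) = 66.41 mm.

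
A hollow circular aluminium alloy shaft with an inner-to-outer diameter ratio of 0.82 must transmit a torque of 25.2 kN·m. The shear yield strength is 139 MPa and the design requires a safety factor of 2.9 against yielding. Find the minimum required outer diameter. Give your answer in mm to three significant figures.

τ_allow = 139/2.9 = 47.93 MPa.
For a hollow shaft τ = 16T/[πd_o³(1−k⁴)] with k = 0.82, so 1−k⁴ = 0.5479.
d_o³ = 16T/[π τ_allow (1−k⁴)] = 16×2.5200×10^7/(π×47.93×0.5479) = 4.887×10^6 mm³.
d_o = 169.7 mm.

d_o = 170 mm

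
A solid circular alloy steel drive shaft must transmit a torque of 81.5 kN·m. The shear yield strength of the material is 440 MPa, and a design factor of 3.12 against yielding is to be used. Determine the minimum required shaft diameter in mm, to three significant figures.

Allowable shear stress τ_allow = 440/3.12 = 141.0 MPa.
For a solid shaft τ = 16T/(πd³), so d³ = 16T/(π τ_allow) = 16×8.1500×10^7/(π×141.0) = 2.943×10^6 mm³.
d = (2.943×10^6)^(1/3) = 143.3 mm.

d = 143 mm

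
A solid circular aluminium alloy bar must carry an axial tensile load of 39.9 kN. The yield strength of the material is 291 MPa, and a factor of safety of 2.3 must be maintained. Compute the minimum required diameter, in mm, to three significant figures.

d = 20.0 mm

Allowable stress σ_allow = 291/2.3 = 126.5 MPa.
Required area A = F/σ_allow = 39900/126.5 = 315.4 mm².
A = πd²/4 → d = √(4A/π) = 20.04 mm.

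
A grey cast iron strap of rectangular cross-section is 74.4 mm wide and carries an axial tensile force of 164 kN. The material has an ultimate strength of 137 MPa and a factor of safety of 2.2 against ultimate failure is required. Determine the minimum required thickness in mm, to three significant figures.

t = 35.4 mm

σ_allow = 137/2.2 = 62.27 MPa.
Required area A = F/σ_allow = 164000/62.27 = 2634 mm².
t = A/w = 2634/74.4 = 35.40 mm.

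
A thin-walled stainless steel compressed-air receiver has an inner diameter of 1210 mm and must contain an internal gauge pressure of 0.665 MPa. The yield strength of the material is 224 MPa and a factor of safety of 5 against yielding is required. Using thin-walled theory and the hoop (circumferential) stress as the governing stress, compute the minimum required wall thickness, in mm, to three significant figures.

σ_allow = 224/5 = 44.80 MPa.
Hoop stress σ_h = pD/(2t), so t = pD/(2σ_allow) = 0.665×1210/(2×44.80) = 8.980 mm.

t = 8.98 mm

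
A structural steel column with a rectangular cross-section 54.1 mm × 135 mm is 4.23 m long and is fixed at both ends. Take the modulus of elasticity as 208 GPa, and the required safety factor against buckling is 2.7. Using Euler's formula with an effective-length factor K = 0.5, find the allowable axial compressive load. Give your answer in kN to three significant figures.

P_allow = 303 kN

Buckling occurs about the weak axis: I_min = h·b³/12 = 135×54.1³/12 = 1.781×10^6 mm⁴ (b = 54.1 mm is the smaller dimension).
Effective length L_e = KL = 0.5×4.23 m = 2115 mm.
Euler critical load P_cr = π²EI/L_e² = π²×208000×1.781×10^6/2115² = 817500 N.
P_allow = P_cr/n = 817500/2.7 = 302800 N.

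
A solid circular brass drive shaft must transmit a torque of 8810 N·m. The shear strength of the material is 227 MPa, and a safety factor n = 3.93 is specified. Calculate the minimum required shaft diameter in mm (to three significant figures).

Allowable shear stress τ_allow = 227/3.93 = 57.76 MPa.
For a solid shaft τ = 16T/(πd³), so d³ = 16T/(π τ_allow) = 16×8810000/(π×57.76) = 776800 mm³.
d = (776800)^(1/3) = 91.93 mm.

d = 91.9 mm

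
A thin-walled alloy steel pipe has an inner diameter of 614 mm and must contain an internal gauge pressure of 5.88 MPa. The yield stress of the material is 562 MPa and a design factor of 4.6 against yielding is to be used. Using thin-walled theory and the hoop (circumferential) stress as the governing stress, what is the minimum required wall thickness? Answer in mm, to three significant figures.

σ_allow = 562/4.6 = 122.2 MPa.
Hoop stress σ_h = pD/(2t), so t = pD/(2σ_allow) = 5.88×614/(2×122.2) = 14.78 mm.

t = 14.8 mm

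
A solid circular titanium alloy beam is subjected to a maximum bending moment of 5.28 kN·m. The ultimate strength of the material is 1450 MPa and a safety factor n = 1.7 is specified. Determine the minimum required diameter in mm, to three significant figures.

σ_allow = 1450/1.7 = 852.9 MPa.
For a solid circular section σ = 32M/(πd³), so d³ = 32M/(π σ_allow) = 32×5280000/(π×852.9) = 63050 mm³.
d = 39.80 mm.

d = 39.8 mm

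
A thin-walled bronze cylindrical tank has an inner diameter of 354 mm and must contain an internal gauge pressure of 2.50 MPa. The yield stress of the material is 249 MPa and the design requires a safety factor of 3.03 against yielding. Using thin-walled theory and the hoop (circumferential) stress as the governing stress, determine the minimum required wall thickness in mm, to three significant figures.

σ_allow = 249/3.03 = 82.18 MPa.
Hoop stress σ_h = pD/(2t), so t = pD/(2σ_allow) = 2.50×354/(2×82.18) = 5.385 mm.

t = 5.38 mm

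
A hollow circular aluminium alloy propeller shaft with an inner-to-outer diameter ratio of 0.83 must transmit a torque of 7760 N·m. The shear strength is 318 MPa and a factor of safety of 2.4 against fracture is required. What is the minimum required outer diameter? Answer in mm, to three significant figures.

d_o = 82.8 mm

τ_allow = 318/2.4 = 132.5 MPa.
For a hollow shaft τ = 16T/[πd_o³(1−k⁴)] with k = 0.83, so 1−k⁴ = 0.5254.
d_o³ = 16T/[π τ_allow (1−k⁴)] = 16×7760000/(π×132.5×0.5254) = 567700 mm³.
d_o = 82.80 mm.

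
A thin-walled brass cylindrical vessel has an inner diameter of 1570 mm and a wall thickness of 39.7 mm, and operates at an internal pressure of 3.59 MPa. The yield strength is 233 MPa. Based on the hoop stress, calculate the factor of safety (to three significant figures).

n = 3.28

σ_h = pD/(2t) = 3.59×1570/(2×39.7) = 70.99 MPa.
n = 233/70.99 = 3.282.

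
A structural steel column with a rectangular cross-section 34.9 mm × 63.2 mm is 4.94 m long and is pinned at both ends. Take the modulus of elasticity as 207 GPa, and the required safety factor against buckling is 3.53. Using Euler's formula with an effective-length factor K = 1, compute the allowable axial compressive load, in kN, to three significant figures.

Buckling occurs about the weak axis: I_min = h·b³/12 = 63.2×34.9³/12 = 223900 mm⁴ (b = 34.9 mm is the smaller dimension).
Effective length L_e = KL = 1×4.94 m = 4940 mm.
Euler critical load P_cr = π²EI/L_e² = π²×207000×223900/4940² = 18740 N.
P_allow = P_cr/n = 18740/3.53 = 5309 N.

P_allow = 5.31 kN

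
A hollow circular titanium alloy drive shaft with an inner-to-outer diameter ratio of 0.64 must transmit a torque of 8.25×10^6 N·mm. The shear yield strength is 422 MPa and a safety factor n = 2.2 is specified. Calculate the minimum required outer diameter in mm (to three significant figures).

τ_allow = 422/2.2 = 191.8 MPa.
For a hollow shaft τ = 16T/[πd_o³(1−k⁴)] with k = 0.64, so 1−k⁴ = 0.8322.
d_o³ = 16T/[π τ_allow (1−k⁴)] = 16×8250000/(π×191.8×0.8322) = 263200 mm³.
d_o = 64.09 mm.

d_o = 64.1 mm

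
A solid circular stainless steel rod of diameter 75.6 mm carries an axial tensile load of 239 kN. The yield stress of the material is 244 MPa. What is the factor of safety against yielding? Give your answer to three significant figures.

n = 4.58

A = πd²/4 = 4489 mm².
σ = F/A = 239000/4489 = 53.24 MPa.
n = 244/53.24 = 4.583.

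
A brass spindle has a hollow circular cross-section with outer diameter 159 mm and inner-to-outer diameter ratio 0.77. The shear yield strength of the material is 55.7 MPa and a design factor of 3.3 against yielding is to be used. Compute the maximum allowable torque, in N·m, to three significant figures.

τ_allow = 55.7/3.3 = 16.88 MPa.
For a hollow shaft T_allow = τ_allow·πd_o³(1−k⁴)/16 with 1−k⁴ = 0.6485, so πd_o³(1−k⁴)/16 = 511800 mm³.
T_allow = 16.88×511800 = 8.639×10^6 N·mm = 8639 N·m.

T_allow = 8640 N·m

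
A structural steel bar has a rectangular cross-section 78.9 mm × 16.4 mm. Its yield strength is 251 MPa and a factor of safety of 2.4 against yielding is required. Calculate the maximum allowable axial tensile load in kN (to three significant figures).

σ_allow = 251/2.4 = 104.6 MPa.
A = 78.9×16.4 = 1294 mm².
F_allow = σ_allow × A = 104.6×1294 = 135300 N.

F_allow = 135 kN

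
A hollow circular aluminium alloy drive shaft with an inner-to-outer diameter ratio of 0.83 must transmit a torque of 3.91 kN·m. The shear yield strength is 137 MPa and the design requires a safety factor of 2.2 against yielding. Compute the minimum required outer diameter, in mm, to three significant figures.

d_o = 84.7 mm

τ_allow = 137/2.2 = 62.27 MPa.
For a hollow shaft τ = 16T/[πd_o³(1−k⁴)] with k = 0.83, so 1−k⁴ = 0.5254.
d_o³ = 16T/[π τ_allow (1−k⁴)] = 16×3910000/(π×62.27×0.5254) = 608600 mm³.
d_o = 84.75 mm.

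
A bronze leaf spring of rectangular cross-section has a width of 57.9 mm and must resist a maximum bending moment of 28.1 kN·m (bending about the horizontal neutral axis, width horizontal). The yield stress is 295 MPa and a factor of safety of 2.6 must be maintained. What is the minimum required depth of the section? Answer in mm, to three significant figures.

h = 160 mm

σ_allow = 295/2.6 = 113.5 MPa.
For a rectangular section σ = 6M/(bh²), so h² = 6M/(b σ_allow) = 6×2.8100×10^7/(57.9×113.5) = 25660 mm².
h = 160.2 mm.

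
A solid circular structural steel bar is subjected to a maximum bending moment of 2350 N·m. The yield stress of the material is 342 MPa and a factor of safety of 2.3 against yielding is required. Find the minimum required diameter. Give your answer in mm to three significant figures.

σ_allow = 342/2.3 = 148.7 MPa.
For a solid circular section σ = 32M/(πd³), so d³ = 32M/(π σ_allow) = 32×2350000/(π×148.7) = 161000 mm³.
d = 54.40 mm.

d = 54.4 mm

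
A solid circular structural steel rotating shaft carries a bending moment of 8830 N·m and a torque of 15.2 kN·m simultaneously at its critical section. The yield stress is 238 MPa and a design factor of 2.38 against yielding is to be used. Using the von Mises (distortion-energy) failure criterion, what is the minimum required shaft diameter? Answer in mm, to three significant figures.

d = 117 mm

σ_allow = σ_y/n = 238/2.38 = 100.0 MPa.
For a solid shaft σ_b = 32M/(πd³) and τ = 16T/(πd³), so the von Mises stress is σ' = (16/πd³)·√(4M²+3T²).
√(4M²+3T²) = √(4×(8.830×10^6)² + 3×(1.520×10^7)²) = 3.170×10^7 N·mm.
d³ = 16×3.170×10^7/(π×100.0) = 1.615×10^6 mm³.
d = 117.3 mm.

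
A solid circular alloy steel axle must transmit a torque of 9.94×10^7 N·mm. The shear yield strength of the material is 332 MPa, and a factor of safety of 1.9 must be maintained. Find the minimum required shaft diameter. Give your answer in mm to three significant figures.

Allowable shear stress τ_allow = 332/1.9 = 174.7 MPa.
For a solid shaft τ = 16T/(πd³), so d³ = 16T/(π τ_allow) = 16×9.9400×10^7/(π×174.7) = 2.897×10^6 mm³.
d = (2.897×10^6)^(1/3) = 142.6 mm.

d = 143 mm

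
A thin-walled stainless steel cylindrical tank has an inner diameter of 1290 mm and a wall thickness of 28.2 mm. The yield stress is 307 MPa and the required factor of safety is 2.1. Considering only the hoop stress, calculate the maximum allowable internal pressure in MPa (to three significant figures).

p_allow = 6.39 MPa

σ_allow = 307/2.1 = 146.2 MPa.
σ_h = pD/(2t) → p_allow = 2σ_allow t/D = 2×146.2×28.2/1290 = 6.392 MPa.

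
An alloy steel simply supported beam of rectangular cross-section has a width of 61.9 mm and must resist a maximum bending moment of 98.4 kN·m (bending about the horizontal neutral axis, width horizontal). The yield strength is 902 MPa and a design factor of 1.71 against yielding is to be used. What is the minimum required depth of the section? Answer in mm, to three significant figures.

σ_allow = 902/1.71 = 527.5 MPa.
For a rectangular section σ = 6M/(bh²), so h² = 6M/(b σ_allow) = 6×9.8400×10^7/(61.9×527.5) = 18080 mm².
h = 134.5 mm.

h = 134 mm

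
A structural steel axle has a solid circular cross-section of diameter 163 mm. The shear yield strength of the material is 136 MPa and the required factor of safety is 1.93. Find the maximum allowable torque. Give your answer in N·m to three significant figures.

T_allow = 59900 N·m

τ_allow = 136/1.93 = 70.47 MPa.
For a solid shaft T_allow = τ_allow·πd³/16; πd³/16 = π×163³/16 = 850300 mm³.
T_allow = 70.47×850300 = 5.992×10^7 N·mm = 59920 N·m.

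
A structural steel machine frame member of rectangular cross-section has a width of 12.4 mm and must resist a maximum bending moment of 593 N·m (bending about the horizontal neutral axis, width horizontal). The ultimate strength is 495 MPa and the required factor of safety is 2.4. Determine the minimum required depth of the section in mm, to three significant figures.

h = 37.3 mm

σ_allow = 495/2.4 = 206.2 MPa.
For a rectangular section σ = 6M/(bh²), so h² = 6M/(b σ_allow) = 6×593000/(12.4×206.2) = 1391 mm².
h = 37.30 mm.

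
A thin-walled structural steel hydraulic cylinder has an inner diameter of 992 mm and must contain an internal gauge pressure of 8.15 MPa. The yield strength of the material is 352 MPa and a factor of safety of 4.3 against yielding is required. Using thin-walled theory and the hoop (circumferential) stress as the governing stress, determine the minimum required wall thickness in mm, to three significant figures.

σ_allow = 352/4.3 = 81.86 MPa.
Hoop stress σ_h = pD/(2t), so t = pD/(2σ_allow) = 8.15×992/(2×81.86) = 49.38 mm.

t = 49.4 mm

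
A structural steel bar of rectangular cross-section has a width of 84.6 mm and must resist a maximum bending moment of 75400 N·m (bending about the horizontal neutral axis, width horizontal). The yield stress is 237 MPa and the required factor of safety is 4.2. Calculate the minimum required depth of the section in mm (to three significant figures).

h = 308 mm

σ_allow = 237/4.2 = 56.43 MPa.
For a rectangular section σ = 6M/(bh²), so h² = 6M/(b σ_allow) = 6×7.5400×10^7/(84.6×56.43) = 94770 mm².
h = 307.8 mm.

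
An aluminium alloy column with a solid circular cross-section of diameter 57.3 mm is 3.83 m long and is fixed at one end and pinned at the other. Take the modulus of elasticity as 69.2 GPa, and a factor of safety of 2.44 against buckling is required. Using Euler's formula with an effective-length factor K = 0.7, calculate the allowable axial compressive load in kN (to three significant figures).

P_allow = 20.6 kN

I = πd⁴/64 = π×57.3⁴/64 = 529200 mm⁴.
Effective length L_e = KL = 0.7×3.83 m = 2681 mm.
Euler critical load P_cr = π²EI/L_e² = π²×69200×529200/2681² = 50280 N.
P_allow = P_cr/n = 50280/2.44 = 20610 N.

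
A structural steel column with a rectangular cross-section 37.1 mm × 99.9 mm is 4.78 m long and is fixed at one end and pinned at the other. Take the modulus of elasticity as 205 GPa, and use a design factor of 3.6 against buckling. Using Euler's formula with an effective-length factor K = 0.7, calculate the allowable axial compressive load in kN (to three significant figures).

P_allow = 21.3 kN

Buckling occurs about the weak axis: I_min = h·b³/12 = 99.9×37.1³/12 = 425100 mm⁴ (b = 37.1 mm is the smaller dimension).
Effective length L_e = KL = 0.7×4.78 m = 3346 mm.
Euler critical load P_cr = π²EI/L_e² = π²×205000×425100/3346² = 76830 N.
P_allow = P_cr/n = 76830/3.6 = 21340 N.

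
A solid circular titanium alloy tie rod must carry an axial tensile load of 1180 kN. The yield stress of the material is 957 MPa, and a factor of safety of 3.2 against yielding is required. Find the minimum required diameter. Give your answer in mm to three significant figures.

Allowable stress σ_allow = 957/3.2 = 299.1 MPa.
Required area A = F/σ_allow = 1180000/299.1 = 3946 mm².
A = πd²/4 → d = √(4A/π) = 70.88 mm.

d = 70.9 mm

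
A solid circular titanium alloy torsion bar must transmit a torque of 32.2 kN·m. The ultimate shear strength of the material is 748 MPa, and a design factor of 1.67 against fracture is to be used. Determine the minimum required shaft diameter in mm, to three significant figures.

Allowable shear stress τ_allow = 748/1.67 = 447.9 MPa.
For a solid shaft τ = 16T/(πd³), so d³ = 16T/(π τ_allow) = 16×3.2200×10^7/(π×447.9) = 366100 mm³.
d = (366100)^(1/3) = 71.54 mm.

d = 71.5 mm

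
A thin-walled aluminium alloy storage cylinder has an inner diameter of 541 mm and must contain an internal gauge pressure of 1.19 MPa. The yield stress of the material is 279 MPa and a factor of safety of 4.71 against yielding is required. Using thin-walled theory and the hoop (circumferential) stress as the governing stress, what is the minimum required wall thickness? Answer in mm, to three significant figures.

σ_allow = 279/4.71 = 59.24 MPa.
Hoop stress σ_h = pD/(2t), so t = pD/(2σ_allow) = 1.19×541/(2×59.24) = 5.434 mm.

t = 5.43 mm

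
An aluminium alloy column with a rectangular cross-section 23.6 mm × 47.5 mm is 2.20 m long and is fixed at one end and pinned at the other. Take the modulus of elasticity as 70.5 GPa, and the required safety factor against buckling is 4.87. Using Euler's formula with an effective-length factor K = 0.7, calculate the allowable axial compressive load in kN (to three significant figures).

P_allow = 3.13 kN

Buckling occurs about the weak axis: I_min = h·b³/12 = 47.5×23.6³/12 = 52030 mm⁴ (b = 23.6 mm is the smaller dimension).
Effective length L_e = KL = 0.7×2.20 m = 1540 mm.
Euler critical load P_cr = π²EI/L_e² = π²×70500×52030/1540² = 15260 N.
P_allow = P_cr/n = 15260/4.87 = 3134 N.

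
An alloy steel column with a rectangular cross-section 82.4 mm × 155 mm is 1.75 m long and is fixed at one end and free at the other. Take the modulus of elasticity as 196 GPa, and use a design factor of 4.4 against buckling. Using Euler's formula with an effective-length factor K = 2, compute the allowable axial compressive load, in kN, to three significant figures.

P_allow = 259 kN

Buckling occurs about the weak axis: I_min = h·b³/12 = 155×82.4³/12 = 7.227×10^6 mm⁴ (b = 82.4 mm is the smaller dimension).
Effective length L_e = KL = 2×1.75 m = 3500 mm.
Euler critical load P_cr = π²EI/L_e² = π²×196000×7.227×10^6/3500² = 1.141×10^6 N.
P_allow = P_cr/n = 1.141×10^6/4.4 = 259400 N.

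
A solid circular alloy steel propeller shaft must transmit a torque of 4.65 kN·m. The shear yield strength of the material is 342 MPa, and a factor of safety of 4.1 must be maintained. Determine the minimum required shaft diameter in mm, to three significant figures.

Allowable shear stress τ_allow = 342/4.1 = 83.41 MPa.
For a solid shaft τ = 16T/(πd³), so d³ = 16T/(π τ_allow) = 16×4650000/(π×83.41) = 283900 mm³.
d = (283900)^(1/3) = 65.72 mm.

d = 65.7 mm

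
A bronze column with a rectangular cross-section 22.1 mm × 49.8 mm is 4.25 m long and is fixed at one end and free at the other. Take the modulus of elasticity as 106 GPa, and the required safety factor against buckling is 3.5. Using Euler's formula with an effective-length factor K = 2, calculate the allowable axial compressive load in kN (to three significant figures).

P_allow = 0.185 kN

Buckling occurs about the weak axis: I_min = h·b³/12 = 49.8×22.1³/12 = 44790 mm⁴ (b = 22.1 mm is the smaller dimension).
Effective length L_e = KL = 2×4.25 m = 8500 mm.
Euler critical load P_cr = π²EI/L_e² = π²×106000×44790/8500² = 648.6 N.
P_allow = P_cr/n = 648.6/3.5 = 185.3 N.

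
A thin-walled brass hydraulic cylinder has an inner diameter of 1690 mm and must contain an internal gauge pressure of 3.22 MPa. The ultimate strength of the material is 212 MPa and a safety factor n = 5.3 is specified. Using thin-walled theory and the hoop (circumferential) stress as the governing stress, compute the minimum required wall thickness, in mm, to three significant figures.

t = 68.0 mm

σ_allow = 212/5.3 = 40.00 MPa.
Hoop stress σ_h = pD/(2t), so t = pD/(2σ_allow) = 3.22×1690/(2×40.00) = 68.02 mm.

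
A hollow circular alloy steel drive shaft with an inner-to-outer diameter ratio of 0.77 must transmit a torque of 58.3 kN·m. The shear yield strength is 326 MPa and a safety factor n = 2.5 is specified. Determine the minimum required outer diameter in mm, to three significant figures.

τ_allow = 326/2.5 = 130.4 MPa.
For a hollow shaft τ = 16T/[πd_o³(1−k⁴)] with k = 0.77, so 1−k⁴ = 0.6485.
d_o³ = 16T/[π τ_allow (1−k⁴)] = 16×5.8300×10^7/(π×130.4×0.6485) = 3.511×10^6 mm³.
d_o = 152.0 mm.

d_o = 152 mm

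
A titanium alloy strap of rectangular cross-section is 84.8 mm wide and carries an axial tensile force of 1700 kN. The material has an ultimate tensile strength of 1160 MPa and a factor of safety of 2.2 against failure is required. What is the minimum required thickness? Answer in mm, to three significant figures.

σ_allow = 1160/2.2 = 527.3 MPa.
Required area A = F/σ_allow = 1700000/527.3 = 3224 mm².
t = A/w = 3224/84.8 = 38.02 mm.

t = 38.0 mm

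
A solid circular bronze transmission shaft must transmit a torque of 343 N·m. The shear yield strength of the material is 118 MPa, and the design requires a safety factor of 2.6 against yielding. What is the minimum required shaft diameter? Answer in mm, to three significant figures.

d = 33.8 mm

Allowable shear stress τ_allow = 118/2.6 = 45.38 MPa.
For a solid shaft τ = 16T/(πd³), so d³ = 16T/(π τ_allow) = 16×343000/(π×45.38) = 38490 mm³.
d = (38490)^(1/3) = 33.76 mm.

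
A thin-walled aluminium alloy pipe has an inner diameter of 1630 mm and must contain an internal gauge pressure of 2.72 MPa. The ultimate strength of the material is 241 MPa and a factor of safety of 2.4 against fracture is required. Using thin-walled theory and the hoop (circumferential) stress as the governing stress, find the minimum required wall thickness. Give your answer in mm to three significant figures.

σ_allow = 241/2.4 = 100.4 MPa.
Hoop stress σ_h = pD/(2t), so t = pD/(2σ_allow) = 2.72×1630/(2×100.4) = 22.08 mm.

t = 22.1 mm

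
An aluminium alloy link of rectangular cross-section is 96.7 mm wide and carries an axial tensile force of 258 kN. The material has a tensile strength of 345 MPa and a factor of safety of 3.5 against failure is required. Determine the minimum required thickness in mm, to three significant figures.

σ_allow = 345/3.5 = 98.57 MPa.
Required area A = F/σ_allow = 258000/98.57 = 2617 mm².
t = A/w = 2617/96.7 = 27.07 mm.

t = 27.1 mm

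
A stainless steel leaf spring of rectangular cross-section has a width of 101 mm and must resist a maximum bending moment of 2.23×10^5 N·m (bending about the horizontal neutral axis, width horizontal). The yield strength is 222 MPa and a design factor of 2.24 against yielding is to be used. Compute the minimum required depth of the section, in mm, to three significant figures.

σ_allow = 222/2.24 = 99.11 MPa.
For a rectangular section σ = 6M/(bh²), so h² = 6M/(b σ_allow) = 6×2.2300×10^8/(101×99.11) = 133700 mm².
h = 365.6 mm.

h = 366 mm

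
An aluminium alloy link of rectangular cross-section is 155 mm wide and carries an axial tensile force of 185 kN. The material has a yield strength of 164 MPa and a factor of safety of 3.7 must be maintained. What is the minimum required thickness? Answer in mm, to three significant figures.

t = 26.9 mm

σ_allow = 164/3.7 = 44.32 MPa.
Required area A = F/σ_allow = 185000/44.32 = 4174 mm².
t = A/w = 4174/155 = 26.93 mm.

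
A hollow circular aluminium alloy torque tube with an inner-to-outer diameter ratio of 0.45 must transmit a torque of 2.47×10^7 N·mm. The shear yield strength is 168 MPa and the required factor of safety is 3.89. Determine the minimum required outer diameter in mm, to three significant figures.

d_o = 145 mm

τ_allow = 168/3.89 = 43.19 MPa.
For a hollow shaft τ = 16T/[πd_o³(1−k⁴)] with k = 0.45, so 1−k⁴ = 0.9590.
d_o³ = 16T/[π τ_allow (1−k⁴)] = 16×2.4700×10^7/(π×43.19×0.9590) = 3.037×10^6 mm³.
d_o = 144.8 mm.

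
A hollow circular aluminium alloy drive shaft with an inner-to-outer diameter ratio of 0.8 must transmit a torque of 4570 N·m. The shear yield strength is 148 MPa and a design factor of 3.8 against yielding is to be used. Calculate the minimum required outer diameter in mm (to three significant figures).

d_o = 100 mm

τ_allow = 148/3.8 = 38.95 MPa.
For a hollow shaft τ = 16T/[πd_o³(1−k⁴)] with k = 0.8, so 1−k⁴ = 0.5904.
d_o³ = 16T/[π τ_allow (1−k⁴)] = 16×4570000/(π×38.95×0.5904) = 1.012×10^6 mm³.
d_o = 100.4 mm.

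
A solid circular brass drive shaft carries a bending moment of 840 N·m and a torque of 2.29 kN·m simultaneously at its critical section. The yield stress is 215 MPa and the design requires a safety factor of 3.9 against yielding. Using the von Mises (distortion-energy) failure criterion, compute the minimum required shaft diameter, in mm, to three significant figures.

d = 73.6 mm

σ_allow = σ_y/n = 215/3.9 = 55.13 MPa.
For a solid shaft σ_b = 32M/(πd³) and τ = 16T/(πd³), so the von Mises stress is σ' = (16/πd³)·√(4M²+3T²).
√(4M²+3T²) = √(4×(840000)² + 3×(2.290×10^6)²) = 4.308×10^6 N·mm.
d³ = 16×4.308×10^6/(π×55.13) = 397900 mm³.
d = 73.55 mm.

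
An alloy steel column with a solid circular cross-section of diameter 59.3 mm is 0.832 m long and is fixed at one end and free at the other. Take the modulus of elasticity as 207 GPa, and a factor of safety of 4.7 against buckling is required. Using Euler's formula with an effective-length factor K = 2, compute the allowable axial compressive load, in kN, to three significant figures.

I = πd⁴/64 = π×59.3⁴/64 = 607000 mm⁴.
Effective length L_e = KL = 2×0.832 m = 1664 mm.
Euler critical load P_cr = π²EI/L_e² = π²×207000×607000/1664² = 447900 N.
P_allow = P_cr/n = 447900/4.7 = 95290 N.

P_allow = 95.3 kN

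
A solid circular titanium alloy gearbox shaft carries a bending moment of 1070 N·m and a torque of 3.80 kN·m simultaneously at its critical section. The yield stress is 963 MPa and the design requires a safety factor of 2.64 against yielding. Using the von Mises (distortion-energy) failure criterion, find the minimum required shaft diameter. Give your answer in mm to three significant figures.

d = 45.9 mm

σ_allow = σ_y/n = 963/2.64 = 364.8 MPa.
For a solid shaft σ_b = 32M/(πd³) and τ = 16T/(πd³), so the von Mises stress is σ' = (16/πd³)·√(4M²+3T²).
√(4M²+3T²) = √(4×(1.070×10^6)² + 3×(3.800×10^6)²) = 6.921×10^6 N·mm.
d³ = 16×6.921×10^6/(π×364.8) = 96630 mm³.
d = 45.89 mm.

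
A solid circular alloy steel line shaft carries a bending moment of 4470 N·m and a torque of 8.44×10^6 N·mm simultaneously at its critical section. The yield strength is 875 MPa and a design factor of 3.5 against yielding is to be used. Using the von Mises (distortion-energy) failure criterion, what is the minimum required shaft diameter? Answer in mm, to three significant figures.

σ_allow = σ_y/n = 875/3.5 = 250.0 MPa.
For a solid shaft σ_b = 32M/(πd³) and τ = 16T/(πd³), so the von Mises stress is σ' = (16/πd³)·√(4M²+3T²).
√(4M²+3T²) = √(4×(4.470×10^6)² + 3×(8.440×10^6)²) = 1.714×10^7 N·mm.
d³ = 16×1.714×10^7/(π×250.0) = 349100 mm³.
d = 70.41 mm.

d = 70.4 mm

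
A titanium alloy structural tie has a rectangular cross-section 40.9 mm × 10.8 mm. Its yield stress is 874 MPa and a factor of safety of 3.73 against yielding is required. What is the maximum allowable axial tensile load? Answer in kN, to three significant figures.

σ_allow = 874/3.73 = 234.3 MPa.
A = 40.9×10.8 = 441.7 mm².
F_allow = σ_allow × A = 234.3×441.7 = 103500 N.

F_allow = 104 kN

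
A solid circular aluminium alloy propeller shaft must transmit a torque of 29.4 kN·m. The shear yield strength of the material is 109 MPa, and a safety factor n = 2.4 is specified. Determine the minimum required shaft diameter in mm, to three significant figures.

d = 149 mm

Allowable shear stress τ_allow = 109/2.4 = 45.42 MPa.
For a solid shaft τ = 16T/(πd³), so d³ = 16T/(π τ_allow) = 16×2.9400×10^7/(π×45.42) = 3.297×10^6 mm³.
d = (3.297×10^6)^(1/3) = 148.8 mm.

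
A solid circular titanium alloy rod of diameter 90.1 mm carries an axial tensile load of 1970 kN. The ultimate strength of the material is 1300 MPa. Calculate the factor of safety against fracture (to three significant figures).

n = 4.21

A = πd²/4 = 6376 mm².
σ = F/A = 1970000/6376 = 309.0 MPa.
n = 1300/309.0 = 4.207.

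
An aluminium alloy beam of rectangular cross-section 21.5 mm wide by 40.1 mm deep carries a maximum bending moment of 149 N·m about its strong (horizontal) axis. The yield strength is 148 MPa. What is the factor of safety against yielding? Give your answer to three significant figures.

n = 5.72

Section modulus S = bh²/6 = 21.5×40.1²/6 = 5762 mm³.
σ = M/S = 149000/5762 = 25.86 MPa.
n = 148/25.86 = 5.723.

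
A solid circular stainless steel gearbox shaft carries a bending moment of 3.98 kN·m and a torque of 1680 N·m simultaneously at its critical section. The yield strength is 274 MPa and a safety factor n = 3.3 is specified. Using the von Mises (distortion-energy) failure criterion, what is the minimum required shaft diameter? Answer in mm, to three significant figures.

d = 80.4 mm

σ_allow = σ_y/n = 274/3.3 = 83.03 MPa.
For a solid shaft σ_b = 32M/(πd³) and τ = 16T/(πd³), so the von Mises stress is σ' = (16/πd³)·√(4M²+3T²).
√(4M²+3T²) = √(4×(3.980×10^6)² + 3×(1.680×10^6)²) = 8.475×10^6 N·mm.
d³ = 16×8.475×10^6/(π×83.03) = 519900 mm³.
d = 80.41 mm.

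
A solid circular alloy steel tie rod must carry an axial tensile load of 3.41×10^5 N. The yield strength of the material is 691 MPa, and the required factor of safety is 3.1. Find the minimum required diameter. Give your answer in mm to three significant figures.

d = 44.1 mm

Allowable stress σ_allow = 691/3.1 = 222.9 MPa.
Required area A = F/σ_allow = 341000/222.9 = 1530 mm².
A = πd²/4 → d = √(4A/π) = 44.13 mm.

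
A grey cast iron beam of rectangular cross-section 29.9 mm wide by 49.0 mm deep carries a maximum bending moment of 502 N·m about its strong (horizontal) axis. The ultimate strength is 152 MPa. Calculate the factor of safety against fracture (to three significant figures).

Section modulus S = bh²/6 = 29.9×49.0²/6 = 11960 mm³.
σ = M/S = 502000/11960 = 41.96 MPa.
n = 152/41.96 = 3.623.

n = 3.62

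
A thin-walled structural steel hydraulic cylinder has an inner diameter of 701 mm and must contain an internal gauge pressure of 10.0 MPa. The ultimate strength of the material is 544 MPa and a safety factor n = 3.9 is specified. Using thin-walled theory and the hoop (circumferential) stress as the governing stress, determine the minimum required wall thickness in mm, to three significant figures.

t = 25.1 mm

σ_allow = 544/3.9 = 139.5 MPa.
Hoop stress σ_h = pD/(2t), so t = pD/(2σ_allow) = 10.0×701/(2×139.5) = 25.13 mm.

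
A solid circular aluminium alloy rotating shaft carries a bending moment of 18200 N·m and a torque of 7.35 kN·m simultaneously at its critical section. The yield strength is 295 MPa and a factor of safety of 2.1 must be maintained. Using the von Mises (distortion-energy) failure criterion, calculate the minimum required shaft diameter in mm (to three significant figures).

d = 112 mm

σ_allow = σ_y/n = 295/2.1 = 140.5 MPa.
For a solid shaft σ_b = 32M/(πd³) and τ = 16T/(πd³), so the von Mises stress is σ' = (16/πd³)·√(4M²+3T²).
√(4M²+3T²) = √(4×(1.820×10^7)² + 3×(7.350×10^6)²) = 3.856×10^7 N·mm.
d³ = 16×3.856×10^7/(π×140.5) = 1.398×10^6 mm³.
d = 111.8 mm.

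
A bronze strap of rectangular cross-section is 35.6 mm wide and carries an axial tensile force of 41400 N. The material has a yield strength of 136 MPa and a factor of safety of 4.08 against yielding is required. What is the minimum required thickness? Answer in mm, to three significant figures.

σ_allow = 136/4.08 = 33.33 MPa.
Required area A = F/σ_allow = 41400/33.33 = 1242 mm².
t = A/w = 1242/35.6 = 34.89 mm.

t = 34.9 mm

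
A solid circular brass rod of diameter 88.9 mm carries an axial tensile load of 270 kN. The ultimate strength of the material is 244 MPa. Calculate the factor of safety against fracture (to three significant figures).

n = 5.61

A = πd²/4 = 6207 mm².
σ = F/A = 270000/6207 = 43.50 MPa.
n = 244/43.50 = 5.609.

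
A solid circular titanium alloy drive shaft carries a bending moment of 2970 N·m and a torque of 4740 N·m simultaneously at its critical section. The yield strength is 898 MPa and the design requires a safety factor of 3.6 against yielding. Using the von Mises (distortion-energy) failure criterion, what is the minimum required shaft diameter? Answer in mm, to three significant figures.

σ_allow = σ_y/n = 898/3.6 = 249.4 MPa.
For a solid shaft σ_b = 32M/(πd³) and τ = 16T/(πd³), so the von Mises stress is σ' = (16/πd³)·√(4M²+3T²).
√(4M²+3T²) = √(4×(2.970×10^6)² + 3×(4.740×10^6)²) = 1.013×10^7 N·mm.
d³ = 16×1.013×10^7/(π×249.4) = 206900 mm³.
d = 59.14 mm.

d = 59.1 mm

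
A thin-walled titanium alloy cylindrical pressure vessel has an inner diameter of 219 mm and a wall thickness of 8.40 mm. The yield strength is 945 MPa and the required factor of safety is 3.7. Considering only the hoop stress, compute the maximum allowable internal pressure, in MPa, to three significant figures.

p_allow = 19.6 MPa

σ_allow = 945/3.7 = 255.4 MPa.
σ_h = pD/(2t) → p_allow = 2σ_allow t/D = 2×255.4×8.40/219 = 19.59 MPa.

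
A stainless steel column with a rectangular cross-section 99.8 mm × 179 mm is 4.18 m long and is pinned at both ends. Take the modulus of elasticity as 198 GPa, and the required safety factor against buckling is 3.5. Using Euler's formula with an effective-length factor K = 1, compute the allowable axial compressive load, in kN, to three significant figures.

P_allow = 474 kN

Buckling occurs about the weak axis: I_min = h·b³/12 = 179×99.8³/12 = 1.483×10^7 mm⁴ (b = 99.8 mm is the smaller dimension).
Effective length L_e = KL = 1×4.18 m = 4180 mm.
Euler critical load P_cr = π²EI/L_e² = π²×198000×1.483×10^7/4180² = 1.658×10^6 N.
P_allow = P_cr/n = 1.658×10^6/3.5 = 473800 N.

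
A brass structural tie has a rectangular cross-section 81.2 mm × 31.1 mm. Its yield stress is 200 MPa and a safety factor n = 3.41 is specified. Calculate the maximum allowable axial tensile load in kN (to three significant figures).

F_allow = 148 kN

σ_allow = 200/3.41 = 58.65 MPa.
A = 81.2×31.1 = 2525 mm².
F_allow = σ_allow × A = 58.65×2525 = 148100 N.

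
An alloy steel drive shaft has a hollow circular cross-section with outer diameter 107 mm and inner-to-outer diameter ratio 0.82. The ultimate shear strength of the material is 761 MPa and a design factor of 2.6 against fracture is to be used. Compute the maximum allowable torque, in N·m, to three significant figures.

τ_allow = 761/2.6 = 292.7 MPa.
For a hollow shaft T_allow = τ_allow·πd_o³(1−k⁴)/16 with 1−k⁴ = 0.5479, so πd_o³(1−k⁴)/16 = 131800 mm³.
T_allow = 292.7×131800 = 3.857×10^7 N·mm = 38570 N·m.

T_allow = 38600 N·m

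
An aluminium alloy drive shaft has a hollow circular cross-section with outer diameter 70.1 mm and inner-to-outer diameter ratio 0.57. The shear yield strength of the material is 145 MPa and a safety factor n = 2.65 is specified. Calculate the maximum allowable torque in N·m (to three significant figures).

T_allow = 3310 N·m

τ_allow = 145/2.65 = 54.72 MPa.
For a hollow shaft T_allow = τ_allow·πd_o³(1−k⁴)/16 with 1−k⁴ = 0.8944, so πd_o³(1−k⁴)/16 = 60500 mm³.
T_allow = 54.72×60500 = 3.310×10^6 N·mm = 3310 N·m.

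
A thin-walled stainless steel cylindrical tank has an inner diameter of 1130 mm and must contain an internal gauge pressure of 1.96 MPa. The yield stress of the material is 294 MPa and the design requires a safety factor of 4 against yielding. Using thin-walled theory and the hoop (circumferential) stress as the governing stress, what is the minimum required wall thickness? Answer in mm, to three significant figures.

t = 15.1 mm

σ_allow = 294/4 = 73.50 MPa.
Hoop stress σ_h = pD/(2t), so t = pD/(2σ_allow) = 1.96×1130/(2×73.50) = 15.07 mm.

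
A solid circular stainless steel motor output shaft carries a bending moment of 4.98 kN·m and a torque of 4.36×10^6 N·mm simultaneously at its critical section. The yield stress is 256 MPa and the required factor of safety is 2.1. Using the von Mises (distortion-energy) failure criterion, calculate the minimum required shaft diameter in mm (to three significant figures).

σ_allow = σ_y/n = 256/2.1 = 121.9 MPa.
For a solid shaft σ_b = 32M/(πd³) and τ = 16T/(πd³), so the von Mises stress is σ' = (16/πd³)·√(4M²+3T²).
√(4M²+3T²) = √(4×(4.980×10^6)² + 3×(4.360×10^6)²) = 1.250×10^7 N·mm.
d³ = 16×1.250×10^7/(π×121.9) = 522200 mm³.
d = 80.53 mm.

d = 80.5 mm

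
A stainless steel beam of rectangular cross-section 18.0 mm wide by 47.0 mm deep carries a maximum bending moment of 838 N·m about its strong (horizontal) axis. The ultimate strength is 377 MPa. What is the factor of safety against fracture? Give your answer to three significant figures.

Section modulus S = bh²/6 = 18.0×47.0²/6 = 6627 mm³.
σ = M/S = 838000/6627 = 126.5 MPa.
n = 377/126.5 = 2.981.

n = 2.98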